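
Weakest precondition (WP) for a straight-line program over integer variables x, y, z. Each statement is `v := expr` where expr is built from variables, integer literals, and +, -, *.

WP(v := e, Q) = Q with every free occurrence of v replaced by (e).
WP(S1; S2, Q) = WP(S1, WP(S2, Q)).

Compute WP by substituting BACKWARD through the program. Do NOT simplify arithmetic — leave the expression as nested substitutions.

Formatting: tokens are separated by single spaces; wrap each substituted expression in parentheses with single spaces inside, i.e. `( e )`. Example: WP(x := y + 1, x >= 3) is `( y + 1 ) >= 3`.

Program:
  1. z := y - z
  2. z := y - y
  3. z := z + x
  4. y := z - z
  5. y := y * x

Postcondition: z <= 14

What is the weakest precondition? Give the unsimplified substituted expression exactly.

post: z <= 14
stmt 5: y := y * x  -- replace 0 occurrence(s) of y with (y * x)
  => z <= 14
stmt 4: y := z - z  -- replace 0 occurrence(s) of y with (z - z)
  => z <= 14
stmt 3: z := z + x  -- replace 1 occurrence(s) of z with (z + x)
  => ( z + x ) <= 14
stmt 2: z := y - y  -- replace 1 occurrence(s) of z with (y - y)
  => ( ( y - y ) + x ) <= 14
stmt 1: z := y - z  -- replace 0 occurrence(s) of z with (y - z)
  => ( ( y - y ) + x ) <= 14

Answer: ( ( y - y ) + x ) <= 14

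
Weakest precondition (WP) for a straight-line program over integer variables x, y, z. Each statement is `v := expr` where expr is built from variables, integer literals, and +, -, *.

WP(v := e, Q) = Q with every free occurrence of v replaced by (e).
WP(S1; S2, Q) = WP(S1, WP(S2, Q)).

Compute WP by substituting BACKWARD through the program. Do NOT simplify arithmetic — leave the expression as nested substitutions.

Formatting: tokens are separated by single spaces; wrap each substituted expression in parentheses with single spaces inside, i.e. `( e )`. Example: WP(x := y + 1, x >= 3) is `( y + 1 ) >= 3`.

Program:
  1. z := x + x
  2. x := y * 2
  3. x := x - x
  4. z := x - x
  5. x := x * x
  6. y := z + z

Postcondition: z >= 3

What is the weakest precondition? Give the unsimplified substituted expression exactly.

post: z >= 3
stmt 6: y := z + z  -- replace 0 occurrence(s) of y with (z + z)
  => z >= 3
stmt 5: x := x * x  -- replace 0 occurrence(s) of x with (x * x)
  => z >= 3
stmt 4: z := x - x  -- replace 1 occurrence(s) of z with (x - x)
  => ( x - x ) >= 3
stmt 3: x := x - x  -- replace 2 occurrence(s) of x with (x - x)
  => ( ( x - x ) - ( x - x ) ) >= 3
stmt 2: x := y * 2  -- replace 4 occurrence(s) of x with (y * 2)
  => ( ( ( y * 2 ) - ( y * 2 ) ) - ( ( y * 2 ) - ( y * 2 ) ) ) >= 3
stmt 1: z := x + x  -- replace 0 occurrence(s) of z with (x + x)
  => ( ( ( y * 2 ) - ( y * 2 ) ) - ( ( y * 2 ) - ( y * 2 ) ) ) >= 3

Answer: ( ( ( y * 2 ) - ( y * 2 ) ) - ( ( y * 2 ) - ( y * 2 ) ) ) >= 3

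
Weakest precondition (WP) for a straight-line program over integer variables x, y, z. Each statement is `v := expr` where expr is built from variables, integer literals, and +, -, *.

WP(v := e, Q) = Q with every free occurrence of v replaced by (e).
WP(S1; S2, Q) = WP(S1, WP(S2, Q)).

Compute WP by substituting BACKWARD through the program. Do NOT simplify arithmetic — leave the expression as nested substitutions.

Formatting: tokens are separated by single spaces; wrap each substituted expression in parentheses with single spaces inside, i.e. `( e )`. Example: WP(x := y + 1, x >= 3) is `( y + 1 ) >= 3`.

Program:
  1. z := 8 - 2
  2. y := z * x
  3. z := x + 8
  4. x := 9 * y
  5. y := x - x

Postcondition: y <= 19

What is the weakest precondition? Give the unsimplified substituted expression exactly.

post: y <= 19
stmt 5: y := x - x  -- replace 1 occurrence(s) of y with (x - x)
  => ( x - x ) <= 19
stmt 4: x := 9 * y  -- replace 2 occurrence(s) of x with (9 * y)
  => ( ( 9 * y ) - ( 9 * y ) ) <= 19
stmt 3: z := x + 8  -- replace 0 occurrence(s) of z with (x + 8)
  => ( ( 9 * y ) - ( 9 * y ) ) <= 19
stmt 2: y := z * x  -- replace 2 occurrence(s) of y with (z * x)
  => ( ( 9 * ( z * x ) ) - ( 9 * ( z * x ) ) ) <= 19
stmt 1: z := 8 - 2  -- replace 2 occurrence(s) of z with (8 - 2)
  => ( ( 9 * ( ( 8 - 2 ) * x ) ) - ( 9 * ( ( 8 - 2 ) * x ) ) ) <= 19

Answer: ( ( 9 * ( ( 8 - 2 ) * x ) ) - ( 9 * ( ( 8 - 2 ) * x ) ) ) <= 19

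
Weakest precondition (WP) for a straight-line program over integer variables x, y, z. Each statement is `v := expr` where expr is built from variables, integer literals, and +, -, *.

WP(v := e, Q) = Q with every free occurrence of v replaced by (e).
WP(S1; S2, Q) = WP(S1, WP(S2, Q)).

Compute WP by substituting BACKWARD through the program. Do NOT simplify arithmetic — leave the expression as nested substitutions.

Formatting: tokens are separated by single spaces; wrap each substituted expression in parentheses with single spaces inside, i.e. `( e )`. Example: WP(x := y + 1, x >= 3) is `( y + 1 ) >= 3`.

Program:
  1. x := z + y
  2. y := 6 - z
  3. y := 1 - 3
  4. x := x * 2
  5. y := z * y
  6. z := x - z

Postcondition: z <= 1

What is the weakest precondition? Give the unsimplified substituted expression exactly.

Answer: ( ( ( z + y ) * 2 ) - z ) <= 1

Derivation:
post: z <= 1
stmt 6: z := x - z  -- replace 1 occurrence(s) of z with (x - z)
  => ( x - z ) <= 1
stmt 5: y := z * y  -- replace 0 occurrence(s) of y with (z * y)
  => ( x - z ) <= 1
stmt 4: x := x * 2  -- replace 1 occurrence(s) of x with (x * 2)
  => ( ( x * 2 ) - z ) <= 1
stmt 3: y := 1 - 3  -- replace 0 occurrence(s) of y with (1 - 3)
  => ( ( x * 2 ) - z ) <= 1
stmt 2: y := 6 - z  -- replace 0 occurrence(s) of y with (6 - z)
  => ( ( x * 2 ) - z ) <= 1
stmt 1: x := z + y  -- replace 1 occurrence(s) of x with (z + y)
  => ( ( ( z + y ) * 2 ) - z ) <= 1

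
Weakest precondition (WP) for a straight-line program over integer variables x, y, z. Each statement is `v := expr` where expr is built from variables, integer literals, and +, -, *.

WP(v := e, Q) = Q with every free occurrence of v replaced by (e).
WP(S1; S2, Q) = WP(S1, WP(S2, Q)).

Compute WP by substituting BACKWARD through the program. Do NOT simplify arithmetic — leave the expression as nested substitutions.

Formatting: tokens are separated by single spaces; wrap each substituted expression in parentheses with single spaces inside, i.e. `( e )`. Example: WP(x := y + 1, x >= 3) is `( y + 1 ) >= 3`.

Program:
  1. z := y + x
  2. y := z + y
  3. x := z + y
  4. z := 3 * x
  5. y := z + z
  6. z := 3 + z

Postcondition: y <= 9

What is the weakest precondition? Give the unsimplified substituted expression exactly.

post: y <= 9
stmt 6: z := 3 + z  -- replace 0 occurrence(s) of z with (3 + z)
  => y <= 9
stmt 5: y := z + z  -- replace 1 occurrence(s) of y with (z + z)
  => ( z + z ) <= 9
stmt 4: z := 3 * x  -- replace 2 occurrence(s) of z with (3 * x)
  => ( ( 3 * x ) + ( 3 * x ) ) <= 9
stmt 3: x := z + y  -- replace 2 occurrence(s) of x with (z + y)
  => ( ( 3 * ( z + y ) ) + ( 3 * ( z + y ) ) ) <= 9
stmt 2: y := z + y  -- replace 2 occurrence(s) of y with (z + y)
  => ( ( 3 * ( z + ( z + y ) ) ) + ( 3 * ( z + ( z + y ) ) ) ) <= 9
stmt 1: z := y + x  -- replace 4 occurrence(s) of z with (y + x)
  => ( ( 3 * ( ( y + x ) + ( ( y + x ) + y ) ) ) + ( 3 * ( ( y + x ) + ( ( y + x ) + y ) ) ) ) <= 9

Answer: ( ( 3 * ( ( y + x ) + ( ( y + x ) + y ) ) ) + ( 3 * ( ( y + x ) + ( ( y + x ) + y ) ) ) ) <= 9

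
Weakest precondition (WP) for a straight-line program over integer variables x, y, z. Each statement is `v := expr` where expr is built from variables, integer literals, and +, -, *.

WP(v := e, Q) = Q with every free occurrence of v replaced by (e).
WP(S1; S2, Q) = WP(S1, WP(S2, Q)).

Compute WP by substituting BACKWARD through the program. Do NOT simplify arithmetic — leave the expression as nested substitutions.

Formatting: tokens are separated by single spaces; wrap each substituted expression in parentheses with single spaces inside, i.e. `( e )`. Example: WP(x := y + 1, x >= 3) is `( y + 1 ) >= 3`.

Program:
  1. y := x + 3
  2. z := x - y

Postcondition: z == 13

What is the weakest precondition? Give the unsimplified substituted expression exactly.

Answer: ( x - ( x + 3 ) ) == 13

Derivation:
post: z == 13
stmt 2: z := x - y  -- replace 1 occurrence(s) of z with (x - y)
  => ( x - y ) == 13
stmt 1: y := x + 3  -- replace 1 occurrence(s) of y with (x + 3)
  => ( x - ( x + 3 ) ) == 13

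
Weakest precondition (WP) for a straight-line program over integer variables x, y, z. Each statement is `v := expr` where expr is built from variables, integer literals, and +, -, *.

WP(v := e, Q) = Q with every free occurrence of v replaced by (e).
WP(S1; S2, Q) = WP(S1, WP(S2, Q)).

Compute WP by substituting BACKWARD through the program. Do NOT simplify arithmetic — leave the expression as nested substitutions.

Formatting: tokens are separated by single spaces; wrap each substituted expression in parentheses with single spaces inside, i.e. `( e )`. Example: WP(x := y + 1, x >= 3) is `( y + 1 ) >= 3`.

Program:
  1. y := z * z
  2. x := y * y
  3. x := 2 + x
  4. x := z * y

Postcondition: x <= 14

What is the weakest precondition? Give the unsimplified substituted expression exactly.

post: x <= 14
stmt 4: x := z * y  -- replace 1 occurrence(s) of x with (z * y)
  => ( z * y ) <= 14
stmt 3: x := 2 + x  -- replace 0 occurrence(s) of x with (2 + x)
  => ( z * y ) <= 14
stmt 2: x := y * y  -- replace 0 occurrence(s) of x with (y * y)
  => ( z * y ) <= 14
stmt 1: y := z * z  -- replace 1 occurrence(s) of y with (z * z)
  => ( z * ( z * z ) ) <= 14

Answer: ( z * ( z * z ) ) <= 14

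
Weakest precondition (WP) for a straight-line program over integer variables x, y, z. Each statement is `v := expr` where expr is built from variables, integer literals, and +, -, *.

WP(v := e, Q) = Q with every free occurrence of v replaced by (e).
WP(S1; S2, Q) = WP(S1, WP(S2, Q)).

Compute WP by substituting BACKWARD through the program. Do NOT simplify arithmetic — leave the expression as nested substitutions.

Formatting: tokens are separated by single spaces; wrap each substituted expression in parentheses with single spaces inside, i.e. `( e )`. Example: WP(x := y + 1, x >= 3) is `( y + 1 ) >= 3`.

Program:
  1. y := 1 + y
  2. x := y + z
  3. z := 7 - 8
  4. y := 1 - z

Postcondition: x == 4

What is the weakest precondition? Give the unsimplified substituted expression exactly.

post: x == 4
stmt 4: y := 1 - z  -- replace 0 occurrence(s) of y with (1 - z)
  => x == 4
stmt 3: z := 7 - 8  -- replace 0 occurrence(s) of z with (7 - 8)
  => x == 4
stmt 2: x := y + z  -- replace 1 occurrence(s) of x with (y + z)
  => ( y + z ) == 4
stmt 1: y := 1 + y  -- replace 1 occurrence(s) of y with (1 + y)
  => ( ( 1 + y ) + z ) == 4

Answer: ( ( 1 + y ) + z ) == 4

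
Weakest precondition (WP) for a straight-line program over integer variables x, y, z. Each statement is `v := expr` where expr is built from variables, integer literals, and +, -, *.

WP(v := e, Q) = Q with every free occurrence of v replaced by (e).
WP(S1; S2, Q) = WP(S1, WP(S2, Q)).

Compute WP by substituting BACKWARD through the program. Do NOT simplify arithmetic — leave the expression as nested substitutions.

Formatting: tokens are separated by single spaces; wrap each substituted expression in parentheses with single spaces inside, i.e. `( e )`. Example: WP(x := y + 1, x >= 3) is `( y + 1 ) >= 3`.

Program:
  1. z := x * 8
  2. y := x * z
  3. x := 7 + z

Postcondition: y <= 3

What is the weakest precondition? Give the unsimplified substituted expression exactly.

Answer: ( x * ( x * 8 ) ) <= 3

Derivation:
post: y <= 3
stmt 3: x := 7 + z  -- replace 0 occurrence(s) of x with (7 + z)
  => y <= 3
stmt 2: y := x * z  -- replace 1 occurrence(s) of y with (x * z)
  => ( x * z ) <= 3
stmt 1: z := x * 8  -- replace 1 occurrence(s) of z with (x * 8)
  => ( x * ( x * 8 ) ) <= 3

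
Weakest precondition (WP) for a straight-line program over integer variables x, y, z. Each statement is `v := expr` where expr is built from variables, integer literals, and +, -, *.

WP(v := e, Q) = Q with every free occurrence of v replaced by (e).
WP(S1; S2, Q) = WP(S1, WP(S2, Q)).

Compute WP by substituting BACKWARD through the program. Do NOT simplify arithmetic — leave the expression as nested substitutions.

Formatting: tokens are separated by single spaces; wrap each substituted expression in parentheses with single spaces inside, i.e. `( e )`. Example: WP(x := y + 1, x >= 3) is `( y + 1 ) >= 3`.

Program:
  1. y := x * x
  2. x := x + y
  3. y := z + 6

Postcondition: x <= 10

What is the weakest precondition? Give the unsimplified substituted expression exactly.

post: x <= 10
stmt 3: y := z + 6  -- replace 0 occurrence(s) of y with (z + 6)
  => x <= 10
stmt 2: x := x + y  -- replace 1 occurrence(s) of x with (x + y)
  => ( x + y ) <= 10
stmt 1: y := x * x  -- replace 1 occurrence(s) of y with (x * x)
  => ( x + ( x * x ) ) <= 10

Answer: ( x + ( x * x ) ) <= 10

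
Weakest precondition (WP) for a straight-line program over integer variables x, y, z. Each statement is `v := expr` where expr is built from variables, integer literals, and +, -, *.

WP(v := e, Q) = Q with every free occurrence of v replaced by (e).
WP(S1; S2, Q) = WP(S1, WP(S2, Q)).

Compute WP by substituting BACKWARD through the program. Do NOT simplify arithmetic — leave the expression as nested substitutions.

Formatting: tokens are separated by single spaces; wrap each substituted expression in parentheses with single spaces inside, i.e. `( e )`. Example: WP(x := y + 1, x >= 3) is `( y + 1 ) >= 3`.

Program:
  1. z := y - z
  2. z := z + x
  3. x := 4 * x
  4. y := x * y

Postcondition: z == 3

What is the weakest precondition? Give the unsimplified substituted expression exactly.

Answer: ( ( y - z ) + x ) == 3

Derivation:
post: z == 3
stmt 4: y := x * y  -- replace 0 occurrence(s) of y with (x * y)
  => z == 3
stmt 3: x := 4 * x  -- replace 0 occurrence(s) of x with (4 * x)
  => z == 3
stmt 2: z := z + x  -- replace 1 occurrence(s) of z with (z + x)
  => ( z + x ) == 3
stmt 1: z := y - z  -- replace 1 occurrence(s) of z with (y - z)
  => ( ( y - z ) + x ) == 3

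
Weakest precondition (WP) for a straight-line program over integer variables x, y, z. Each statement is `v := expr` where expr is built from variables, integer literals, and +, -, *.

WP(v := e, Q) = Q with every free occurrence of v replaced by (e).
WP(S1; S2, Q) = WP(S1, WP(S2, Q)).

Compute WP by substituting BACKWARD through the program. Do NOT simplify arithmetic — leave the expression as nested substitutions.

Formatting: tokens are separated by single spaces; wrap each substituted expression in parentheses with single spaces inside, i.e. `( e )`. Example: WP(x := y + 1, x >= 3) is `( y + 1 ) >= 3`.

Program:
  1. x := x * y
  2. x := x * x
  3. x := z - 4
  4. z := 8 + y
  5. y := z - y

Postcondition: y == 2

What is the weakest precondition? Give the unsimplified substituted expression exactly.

post: y == 2
stmt 5: y := z - y  -- replace 1 occurrence(s) of y with (z - y)
  => ( z - y ) == 2
stmt 4: z := 8 + y  -- replace 1 occurrence(s) of z with (8 + y)
  => ( ( 8 + y ) - y ) == 2
stmt 3: x := z - 4  -- replace 0 occurrence(s) of x with (z - 4)
  => ( ( 8 + y ) - y ) == 2
stmt 2: x := x * x  -- replace 0 occurrence(s) of x with (x * x)
  => ( ( 8 + y ) - y ) == 2
stmt 1: x := x * y  -- replace 0 occurrence(s) of x with (x * y)
  => ( ( 8 + y ) - y ) == 2

Answer: ( ( 8 + y ) - y ) == 2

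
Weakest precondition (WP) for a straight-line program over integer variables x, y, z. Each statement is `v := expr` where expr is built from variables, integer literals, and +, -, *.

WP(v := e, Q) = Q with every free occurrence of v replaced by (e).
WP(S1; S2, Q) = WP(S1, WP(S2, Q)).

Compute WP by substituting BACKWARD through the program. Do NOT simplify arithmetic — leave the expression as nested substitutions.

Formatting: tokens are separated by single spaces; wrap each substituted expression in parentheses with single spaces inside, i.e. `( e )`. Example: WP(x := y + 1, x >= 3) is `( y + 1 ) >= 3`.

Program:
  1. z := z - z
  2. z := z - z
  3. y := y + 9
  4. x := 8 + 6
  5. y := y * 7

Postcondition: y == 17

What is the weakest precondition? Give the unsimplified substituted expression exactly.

post: y == 17
stmt 5: y := y * 7  -- replace 1 occurrence(s) of y with (y * 7)
  => ( y * 7 ) == 17
stmt 4: x := 8 + 6  -- replace 0 occurrence(s) of x with (8 + 6)
  => ( y * 7 ) == 17
stmt 3: y := y + 9  -- replace 1 occurrence(s) of y with (y + 9)
  => ( ( y + 9 ) * 7 ) == 17
stmt 2: z := z - z  -- replace 0 occurrence(s) of z with (z - z)
  => ( ( y + 9 ) * 7 ) == 17
stmt 1: z := z - z  -- replace 0 occurrence(s) of z with (z - z)
  => ( ( y + 9 ) * 7 ) == 17

Answer: ( ( y + 9 ) * 7 ) == 17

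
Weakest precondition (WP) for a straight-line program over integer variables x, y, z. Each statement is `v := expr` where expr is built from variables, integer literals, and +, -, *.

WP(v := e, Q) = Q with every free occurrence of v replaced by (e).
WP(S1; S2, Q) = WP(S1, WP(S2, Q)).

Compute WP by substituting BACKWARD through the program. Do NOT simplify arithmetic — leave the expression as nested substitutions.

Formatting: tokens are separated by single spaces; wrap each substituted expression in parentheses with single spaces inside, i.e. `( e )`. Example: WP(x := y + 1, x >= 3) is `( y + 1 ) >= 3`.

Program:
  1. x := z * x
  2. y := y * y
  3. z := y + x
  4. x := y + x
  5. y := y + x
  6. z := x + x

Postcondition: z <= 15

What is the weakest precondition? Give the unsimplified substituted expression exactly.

post: z <= 15
stmt 6: z := x + x  -- replace 1 occurrence(s) of z with (x + x)
  => ( x + x ) <= 15
stmt 5: y := y + x  -- replace 0 occurrence(s) of y with (y + x)
  => ( x + x ) <= 15
stmt 4: x := y + x  -- replace 2 occurrence(s) of x with (y + x)
  => ( ( y + x ) + ( y + x ) ) <= 15
stmt 3: z := y + x  -- replace 0 occurrence(s) of z with (y + x)
  => ( ( y + x ) + ( y + x ) ) <= 15
stmt 2: y := y * y  -- replace 2 occurrence(s) of y with (y * y)
  => ( ( ( y * y ) + x ) + ( ( y * y ) + x ) ) <= 15
stmt 1: x := z * x  -- replace 2 occurrence(s) of x with (z * x)
  => ( ( ( y * y ) + ( z * x ) ) + ( ( y * y ) + ( z * x ) ) ) <= 15

Answer: ( ( ( y * y ) + ( z * x ) ) + ( ( y * y ) + ( z * x ) ) ) <= 15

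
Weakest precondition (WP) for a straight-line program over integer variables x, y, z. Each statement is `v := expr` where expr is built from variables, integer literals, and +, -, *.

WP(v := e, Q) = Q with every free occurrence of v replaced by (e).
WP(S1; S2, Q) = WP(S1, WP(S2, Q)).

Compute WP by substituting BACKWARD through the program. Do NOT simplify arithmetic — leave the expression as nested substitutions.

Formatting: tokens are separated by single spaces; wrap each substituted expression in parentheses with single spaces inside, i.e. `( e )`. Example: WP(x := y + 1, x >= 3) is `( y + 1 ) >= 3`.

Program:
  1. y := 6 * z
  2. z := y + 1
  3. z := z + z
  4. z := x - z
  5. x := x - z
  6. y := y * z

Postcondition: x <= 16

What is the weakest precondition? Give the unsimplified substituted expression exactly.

post: x <= 16
stmt 6: y := y * z  -- replace 0 occurrence(s) of y with (y * z)
  => x <= 16
stmt 5: x := x - z  -- replace 1 occurrence(s) of x with (x - z)
  => ( x - z ) <= 16
stmt 4: z := x - z  -- replace 1 occurrence(s) of z with (x - z)
  => ( x - ( x - z ) ) <= 16
stmt 3: z := z + z  -- replace 1 occurrence(s) of z with (z + z)
  => ( x - ( x - ( z + z ) ) ) <= 16
stmt 2: z := y + 1  -- replace 2 occurrence(s) of z with (y + 1)
  => ( x - ( x - ( ( y + 1 ) + ( y + 1 ) ) ) ) <= 16
stmt 1: y := 6 * z  -- replace 2 occurrence(s) of y with (6 * z)
  => ( x - ( x - ( ( ( 6 * z ) + 1 ) + ( ( 6 * z ) + 1 ) ) ) ) <= 16

Answer: ( x - ( x - ( ( ( 6 * z ) + 1 ) + ( ( 6 * z ) + 1 ) ) ) ) <= 16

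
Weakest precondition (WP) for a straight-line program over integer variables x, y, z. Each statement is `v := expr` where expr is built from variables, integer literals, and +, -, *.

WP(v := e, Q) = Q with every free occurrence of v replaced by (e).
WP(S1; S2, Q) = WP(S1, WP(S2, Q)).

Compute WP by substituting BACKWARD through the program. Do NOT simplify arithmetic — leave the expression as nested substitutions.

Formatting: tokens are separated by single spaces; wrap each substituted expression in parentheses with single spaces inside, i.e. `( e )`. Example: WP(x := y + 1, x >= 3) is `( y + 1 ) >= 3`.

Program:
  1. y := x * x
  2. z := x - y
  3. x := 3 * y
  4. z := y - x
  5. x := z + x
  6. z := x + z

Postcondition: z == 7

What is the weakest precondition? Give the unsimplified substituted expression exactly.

post: z == 7
stmt 6: z := x + z  -- replace 1 occurrence(s) of z with (x + z)
  => ( x + z ) == 7
stmt 5: x := z + x  -- replace 1 occurrence(s) of x with (z + x)
  => ( ( z + x ) + z ) == 7
stmt 4: z := y - x  -- replace 2 occurrence(s) of z with (y - x)
  => ( ( ( y - x ) + x ) + ( y - x ) ) == 7
stmt 3: x := 3 * y  -- replace 3 occurrence(s) of x with (3 * y)
  => ( ( ( y - ( 3 * y ) ) + ( 3 * y ) ) + ( y - ( 3 * y ) ) ) == 7
stmt 2: z := x - y  -- replace 0 occurrence(s) of z with (x - y)
  => ( ( ( y - ( 3 * y ) ) + ( 3 * y ) ) + ( y - ( 3 * y ) ) ) == 7
stmt 1: y := x * x  -- replace 5 occurrence(s) of y with (x * x)
  => ( ( ( ( x * x ) - ( 3 * ( x * x ) ) ) + ( 3 * ( x * x ) ) ) + ( ( x * x ) - ( 3 * ( x * x ) ) ) ) == 7

Answer: ( ( ( ( x * x ) - ( 3 * ( x * x ) ) ) + ( 3 * ( x * x ) ) ) + ( ( x * x ) - ( 3 * ( x * x ) ) ) ) == 7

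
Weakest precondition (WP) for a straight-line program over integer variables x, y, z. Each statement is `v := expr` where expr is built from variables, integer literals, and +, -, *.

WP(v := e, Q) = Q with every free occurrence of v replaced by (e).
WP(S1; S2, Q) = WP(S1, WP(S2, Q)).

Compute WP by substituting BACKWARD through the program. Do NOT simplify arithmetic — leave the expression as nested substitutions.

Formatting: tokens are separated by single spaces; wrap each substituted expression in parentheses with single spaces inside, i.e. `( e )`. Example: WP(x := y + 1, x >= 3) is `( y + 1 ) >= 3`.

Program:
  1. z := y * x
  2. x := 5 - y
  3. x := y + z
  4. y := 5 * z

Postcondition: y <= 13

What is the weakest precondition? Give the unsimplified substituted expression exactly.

post: y <= 13
stmt 4: y := 5 * z  -- replace 1 occurrence(s) of y with (5 * z)
  => ( 5 * z ) <= 13
stmt 3: x := y + z  -- replace 0 occurrence(s) of x with (y + z)
  => ( 5 * z ) <= 13
stmt 2: x := 5 - y  -- replace 0 occurrence(s) of x with (5 - y)
  => ( 5 * z ) <= 13
stmt 1: z := y * x  -- replace 1 occurrence(s) of z with (y * x)
  => ( 5 * ( y * x ) ) <= 13

Answer: ( 5 * ( y * x ) ) <= 13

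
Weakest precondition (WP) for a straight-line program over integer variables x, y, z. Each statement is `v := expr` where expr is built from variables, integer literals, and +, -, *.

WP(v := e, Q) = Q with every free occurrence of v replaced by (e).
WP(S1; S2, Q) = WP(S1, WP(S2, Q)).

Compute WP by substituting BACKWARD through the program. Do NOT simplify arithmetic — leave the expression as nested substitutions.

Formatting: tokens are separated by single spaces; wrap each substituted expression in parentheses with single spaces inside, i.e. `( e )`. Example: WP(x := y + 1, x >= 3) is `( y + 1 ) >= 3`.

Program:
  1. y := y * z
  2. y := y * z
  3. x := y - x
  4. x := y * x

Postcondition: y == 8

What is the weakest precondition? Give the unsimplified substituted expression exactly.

Answer: ( ( y * z ) * z ) == 8

Derivation:
post: y == 8
stmt 4: x := y * x  -- replace 0 occurrence(s) of x with (y * x)
  => y == 8
stmt 3: x := y - x  -- replace 0 occurrence(s) of x with (y - x)
  => y == 8
stmt 2: y := y * z  -- replace 1 occurrence(s) of y with (y * z)
  => ( y * z ) == 8
stmt 1: y := y * z  -- replace 1 occurrence(s) of y with (y * z)
  => ( ( y * z ) * z ) == 8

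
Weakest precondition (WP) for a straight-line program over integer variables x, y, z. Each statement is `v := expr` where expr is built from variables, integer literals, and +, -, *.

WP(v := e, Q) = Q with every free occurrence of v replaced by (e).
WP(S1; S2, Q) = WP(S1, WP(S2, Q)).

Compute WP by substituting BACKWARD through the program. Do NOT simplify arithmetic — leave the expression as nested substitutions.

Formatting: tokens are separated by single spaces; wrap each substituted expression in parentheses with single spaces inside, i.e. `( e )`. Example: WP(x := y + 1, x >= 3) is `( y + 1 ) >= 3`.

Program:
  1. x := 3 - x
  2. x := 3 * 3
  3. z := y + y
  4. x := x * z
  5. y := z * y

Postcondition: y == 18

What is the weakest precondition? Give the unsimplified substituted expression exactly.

Answer: ( ( y + y ) * y ) == 18

Derivation:
post: y == 18
stmt 5: y := z * y  -- replace 1 occurrence(s) of y with (z * y)
  => ( z * y ) == 18
stmt 4: x := x * z  -- replace 0 occurrence(s) of x with (x * z)
  => ( z * y ) == 18
stmt 3: z := y + y  -- replace 1 occurrence(s) of z with (y + y)
  => ( ( y + y ) * y ) == 18
stmt 2: x := 3 * 3  -- replace 0 occurrence(s) of x with (3 * 3)
  => ( ( y + y ) * y ) == 18
stmt 1: x := 3 - x  -- replace 0 occurrence(s) of x with (3 - x)
  => ( ( y + y ) * y ) == 18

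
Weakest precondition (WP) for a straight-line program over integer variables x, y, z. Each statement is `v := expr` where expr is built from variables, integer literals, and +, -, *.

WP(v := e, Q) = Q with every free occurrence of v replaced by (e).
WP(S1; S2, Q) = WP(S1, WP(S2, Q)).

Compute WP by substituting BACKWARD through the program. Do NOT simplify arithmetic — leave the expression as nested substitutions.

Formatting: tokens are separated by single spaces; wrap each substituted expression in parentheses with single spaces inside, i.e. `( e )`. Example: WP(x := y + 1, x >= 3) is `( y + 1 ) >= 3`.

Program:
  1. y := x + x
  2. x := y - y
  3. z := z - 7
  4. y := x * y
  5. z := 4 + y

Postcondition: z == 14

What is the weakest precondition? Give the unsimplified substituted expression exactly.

post: z == 14
stmt 5: z := 4 + y  -- replace 1 occurrence(s) of z with (4 + y)
  => ( 4 + y ) == 14
stmt 4: y := x * y  -- replace 1 occurrence(s) of y with (x * y)
  => ( 4 + ( x * y ) ) == 14
stmt 3: z := z - 7  -- replace 0 occurrence(s) of z with (z - 7)
  => ( 4 + ( x * y ) ) == 14
stmt 2: x := y - y  -- replace 1 occurrence(s) of x with (y - y)
  => ( 4 + ( ( y - y ) * y ) ) == 14
stmt 1: y := x + x  -- replace 3 occurrence(s) of y with (x + x)
  => ( 4 + ( ( ( x + x ) - ( x + x ) ) * ( x + x ) ) ) == 14

Answer: ( 4 + ( ( ( x + x ) - ( x + x ) ) * ( x + x ) ) ) == 14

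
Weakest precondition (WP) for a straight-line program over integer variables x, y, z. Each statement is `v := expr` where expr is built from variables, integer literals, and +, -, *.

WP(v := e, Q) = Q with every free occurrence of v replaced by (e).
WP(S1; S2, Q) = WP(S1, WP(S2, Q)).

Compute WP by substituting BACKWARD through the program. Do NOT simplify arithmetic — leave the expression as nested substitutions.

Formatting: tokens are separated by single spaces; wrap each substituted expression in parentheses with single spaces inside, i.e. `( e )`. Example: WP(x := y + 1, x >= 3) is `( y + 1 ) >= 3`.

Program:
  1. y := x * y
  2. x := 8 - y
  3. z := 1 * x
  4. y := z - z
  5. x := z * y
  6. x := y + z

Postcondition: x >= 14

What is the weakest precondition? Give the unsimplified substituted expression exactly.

Answer: ( ( ( 1 * ( 8 - ( x * y ) ) ) - ( 1 * ( 8 - ( x * y ) ) ) ) + ( 1 * ( 8 - ( x * y ) ) ) ) >= 14

Derivation:
post: x >= 14
stmt 6: x := y + z  -- replace 1 occurrence(s) of x with (y + z)
  => ( y + z ) >= 14
stmt 5: x := z * y  -- replace 0 occurrence(s) of x with (z * y)
  => ( y + z ) >= 14
stmt 4: y := z - z  -- replace 1 occurrence(s) of y with (z - z)
  => ( ( z - z ) + z ) >= 14
stmt 3: z := 1 * x  -- replace 3 occurrence(s) of z with (1 * x)
  => ( ( ( 1 * x ) - ( 1 * x ) ) + ( 1 * x ) ) >= 14
stmt 2: x := 8 - y  -- replace 3 occurrence(s) of x with (8 - y)
  => ( ( ( 1 * ( 8 - y ) ) - ( 1 * ( 8 - y ) ) ) + ( 1 * ( 8 - y ) ) ) >= 14
stmt 1: y := x * y  -- replace 3 occurrence(s) of y with (x * y)
  => ( ( ( 1 * ( 8 - ( x * y ) ) ) - ( 1 * ( 8 - ( x * y ) ) ) ) + ( 1 * ( 8 - ( x * y ) ) ) ) >= 14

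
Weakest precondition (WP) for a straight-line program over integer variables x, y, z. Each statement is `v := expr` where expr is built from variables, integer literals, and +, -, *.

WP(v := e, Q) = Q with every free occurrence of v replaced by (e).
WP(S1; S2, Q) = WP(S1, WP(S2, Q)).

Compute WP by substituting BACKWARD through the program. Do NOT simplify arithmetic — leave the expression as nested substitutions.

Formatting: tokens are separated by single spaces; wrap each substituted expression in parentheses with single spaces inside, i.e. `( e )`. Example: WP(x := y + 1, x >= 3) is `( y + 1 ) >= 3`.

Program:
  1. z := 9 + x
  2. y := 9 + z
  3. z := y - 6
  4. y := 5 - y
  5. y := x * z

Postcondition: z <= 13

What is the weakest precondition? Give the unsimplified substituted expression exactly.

Answer: ( ( 9 + ( 9 + x ) ) - 6 ) <= 13

Derivation:
post: z <= 13
stmt 5: y := x * z  -- replace 0 occurrence(s) of y with (x * z)
  => z <= 13
stmt 4: y := 5 - y  -- replace 0 occurrence(s) of y with (5 - y)
  => z <= 13
stmt 3: z := y - 6  -- replace 1 occurrence(s) of z with (y - 6)
  => ( y - 6 ) <= 13
stmt 2: y := 9 + z  -- replace 1 occurrence(s) of y with (9 + z)
  => ( ( 9 + z ) - 6 ) <= 13
stmt 1: z := 9 + x  -- replace 1 occurrence(s) of z with (9 + x)
  => ( ( 9 + ( 9 + x ) ) - 6 ) <= 13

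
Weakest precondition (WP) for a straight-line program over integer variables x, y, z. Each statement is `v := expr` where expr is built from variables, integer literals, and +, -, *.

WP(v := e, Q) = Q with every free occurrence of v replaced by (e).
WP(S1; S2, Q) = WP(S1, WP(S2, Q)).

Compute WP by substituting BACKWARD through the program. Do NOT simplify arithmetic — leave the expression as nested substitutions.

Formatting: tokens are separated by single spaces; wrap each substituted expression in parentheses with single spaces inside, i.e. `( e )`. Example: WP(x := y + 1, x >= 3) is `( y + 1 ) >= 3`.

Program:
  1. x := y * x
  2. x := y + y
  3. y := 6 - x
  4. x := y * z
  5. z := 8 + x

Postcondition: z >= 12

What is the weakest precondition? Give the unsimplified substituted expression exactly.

post: z >= 12
stmt 5: z := 8 + x  -- replace 1 occurrence(s) of z with (8 + x)
  => ( 8 + x ) >= 12
stmt 4: x := y * z  -- replace 1 occurrence(s) of x with (y * z)
  => ( 8 + ( y * z ) ) >= 12
stmt 3: y := 6 - x  -- replace 1 occurrence(s) of y with (6 - x)
  => ( 8 + ( ( 6 - x ) * z ) ) >= 12
stmt 2: x := y + y  -- replace 1 occurrence(s) of x with (y + y)
  => ( 8 + ( ( 6 - ( y + y ) ) * z ) ) >= 12
stmt 1: x := y * x  -- replace 0 occurrence(s) of x with (y * x)
  => ( 8 + ( ( 6 - ( y + y ) ) * z ) ) >= 12

Answer: ( 8 + ( ( 6 - ( y + y ) ) * z ) ) >= 12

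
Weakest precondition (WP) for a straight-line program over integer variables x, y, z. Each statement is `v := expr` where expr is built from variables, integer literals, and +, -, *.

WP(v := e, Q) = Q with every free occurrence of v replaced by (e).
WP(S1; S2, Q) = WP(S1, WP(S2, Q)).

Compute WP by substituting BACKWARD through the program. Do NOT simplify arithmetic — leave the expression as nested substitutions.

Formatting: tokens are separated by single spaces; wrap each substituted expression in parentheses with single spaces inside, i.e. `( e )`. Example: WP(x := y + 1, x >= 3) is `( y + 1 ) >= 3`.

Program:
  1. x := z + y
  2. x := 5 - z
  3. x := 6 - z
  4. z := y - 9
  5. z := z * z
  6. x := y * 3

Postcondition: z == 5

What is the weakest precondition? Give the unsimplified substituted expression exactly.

post: z == 5
stmt 6: x := y * 3  -- replace 0 occurrence(s) of x with (y * 3)
  => z == 5
stmt 5: z := z * z  -- replace 1 occurrence(s) of z with (z * z)
  => ( z * z ) == 5
stmt 4: z := y - 9  -- replace 2 occurrence(s) of z with (y - 9)
  => ( ( y - 9 ) * ( y - 9 ) ) == 5
stmt 3: x := 6 - z  -- replace 0 occurrence(s) of x with (6 - z)
  => ( ( y - 9 ) * ( y - 9 ) ) == 5
stmt 2: x := 5 - z  -- replace 0 occurrence(s) of x with (5 - z)
  => ( ( y - 9 ) * ( y - 9 ) ) == 5
stmt 1: x := z + y  -- replace 0 occurrence(s) of x with (z + y)
  => ( ( y - 9 ) * ( y - 9 ) ) == 5

Answer: ( ( y - 9 ) * ( y - 9 ) ) == 5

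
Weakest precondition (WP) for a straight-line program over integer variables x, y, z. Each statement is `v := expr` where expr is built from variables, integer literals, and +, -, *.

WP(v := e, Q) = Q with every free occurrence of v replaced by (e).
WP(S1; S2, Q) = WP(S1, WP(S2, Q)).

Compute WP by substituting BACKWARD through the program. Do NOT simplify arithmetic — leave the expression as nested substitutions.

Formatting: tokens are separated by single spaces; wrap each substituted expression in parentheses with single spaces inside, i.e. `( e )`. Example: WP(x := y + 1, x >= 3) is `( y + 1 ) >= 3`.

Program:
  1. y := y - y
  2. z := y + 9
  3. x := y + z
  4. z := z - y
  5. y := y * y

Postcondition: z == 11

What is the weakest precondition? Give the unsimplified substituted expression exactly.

Answer: ( ( ( y - y ) + 9 ) - ( y - y ) ) == 11

Derivation:
post: z == 11
stmt 5: y := y * y  -- replace 0 occurrence(s) of y with (y * y)
  => z == 11
stmt 4: z := z - y  -- replace 1 occurrence(s) of z with (z - y)
  => ( z - y ) == 11
stmt 3: x := y + z  -- replace 0 occurrence(s) of x with (y + z)
  => ( z - y ) == 11
stmt 2: z := y + 9  -- replace 1 occurrence(s) of z with (y + 9)
  => ( ( y + 9 ) - y ) == 11
stmt 1: y := y - y  -- replace 2 occurrence(s) of y with (y - y)
  => ( ( ( y - y ) + 9 ) - ( y - y ) ) == 11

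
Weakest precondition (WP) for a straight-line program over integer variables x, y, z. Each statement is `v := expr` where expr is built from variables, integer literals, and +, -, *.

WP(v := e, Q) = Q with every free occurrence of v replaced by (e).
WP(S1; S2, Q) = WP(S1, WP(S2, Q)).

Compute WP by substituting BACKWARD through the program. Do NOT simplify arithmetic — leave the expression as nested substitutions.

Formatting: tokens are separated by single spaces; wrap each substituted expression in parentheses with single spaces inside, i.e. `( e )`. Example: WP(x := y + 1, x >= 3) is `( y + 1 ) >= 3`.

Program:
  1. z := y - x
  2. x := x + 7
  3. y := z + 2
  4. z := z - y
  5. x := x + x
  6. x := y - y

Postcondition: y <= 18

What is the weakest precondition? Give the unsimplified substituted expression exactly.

post: y <= 18
stmt 6: x := y - y  -- replace 0 occurrence(s) of x with (y - y)
  => y <= 18
stmt 5: x := x + x  -- replace 0 occurrence(s) of x with (x + x)
  => y <= 18
stmt 4: z := z - y  -- replace 0 occurrence(s) of z with (z - y)
  => y <= 18
stmt 3: y := z + 2  -- replace 1 occurrence(s) of y with (z + 2)
  => ( z + 2 ) <= 18
stmt 2: x := x + 7  -- replace 0 occurrence(s) of x with (x + 7)
  => ( z + 2 ) <= 18
stmt 1: z := y - x  -- replace 1 occurrence(s) of z with (y - x)
  => ( ( y - x ) + 2 ) <= 18

Answer: ( ( y - x ) + 2 ) <= 18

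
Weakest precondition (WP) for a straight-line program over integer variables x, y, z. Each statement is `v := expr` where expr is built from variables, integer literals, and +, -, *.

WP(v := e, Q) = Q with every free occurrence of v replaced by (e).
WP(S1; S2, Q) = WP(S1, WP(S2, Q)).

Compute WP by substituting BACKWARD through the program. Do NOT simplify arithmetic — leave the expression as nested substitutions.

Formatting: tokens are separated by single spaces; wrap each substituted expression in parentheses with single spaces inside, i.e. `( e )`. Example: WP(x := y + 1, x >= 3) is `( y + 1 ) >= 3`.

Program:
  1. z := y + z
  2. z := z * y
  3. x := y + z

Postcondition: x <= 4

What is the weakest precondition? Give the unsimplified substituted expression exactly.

Answer: ( y + ( ( y + z ) * y ) ) <= 4

Derivation:
post: x <= 4
stmt 3: x := y + z  -- replace 1 occurrence(s) of x with (y + z)
  => ( y + z ) <= 4
stmt 2: z := z * y  -- replace 1 occurrence(s) of z with (z * y)
  => ( y + ( z * y ) ) <= 4
stmt 1: z := y + z  -- replace 1 occurrence(s) of z with (y + z)
  => ( y + ( ( y + z ) * y ) ) <= 4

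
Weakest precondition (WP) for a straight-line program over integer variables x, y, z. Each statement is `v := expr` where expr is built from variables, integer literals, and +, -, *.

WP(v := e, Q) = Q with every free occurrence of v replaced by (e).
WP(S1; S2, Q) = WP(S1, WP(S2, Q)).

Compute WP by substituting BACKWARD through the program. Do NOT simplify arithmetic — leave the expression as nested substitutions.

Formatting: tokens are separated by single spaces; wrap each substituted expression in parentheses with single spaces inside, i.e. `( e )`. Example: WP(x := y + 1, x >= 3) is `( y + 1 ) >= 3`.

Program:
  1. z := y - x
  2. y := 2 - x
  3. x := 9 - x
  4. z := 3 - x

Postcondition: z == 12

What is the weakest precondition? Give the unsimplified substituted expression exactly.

Answer: ( 3 - ( 9 - x ) ) == 12

Derivation:
post: z == 12
stmt 4: z := 3 - x  -- replace 1 occurrence(s) of z with (3 - x)
  => ( 3 - x ) == 12
stmt 3: x := 9 - x  -- replace 1 occurrence(s) of x with (9 - x)
  => ( 3 - ( 9 - x ) ) == 12
stmt 2: y := 2 - x  -- replace 0 occurrence(s) of y with (2 - x)
  => ( 3 - ( 9 - x ) ) == 12
stmt 1: z := y - x  -- replace 0 occurrence(s) of z with (y - x)
  => ( 3 - ( 9 - x ) ) == 12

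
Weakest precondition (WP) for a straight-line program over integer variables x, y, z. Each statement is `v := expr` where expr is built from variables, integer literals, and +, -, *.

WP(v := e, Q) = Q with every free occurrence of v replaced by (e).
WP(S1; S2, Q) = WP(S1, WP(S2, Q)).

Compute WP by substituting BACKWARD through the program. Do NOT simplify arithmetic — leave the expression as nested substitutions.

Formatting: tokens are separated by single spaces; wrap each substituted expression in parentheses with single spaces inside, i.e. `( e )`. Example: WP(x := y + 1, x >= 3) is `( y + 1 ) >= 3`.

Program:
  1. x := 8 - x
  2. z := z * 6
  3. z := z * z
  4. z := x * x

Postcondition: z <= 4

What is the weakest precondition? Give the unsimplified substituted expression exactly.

Answer: ( ( 8 - x ) * ( 8 - x ) ) <= 4

Derivation:
post: z <= 4
stmt 4: z := x * x  -- replace 1 occurrence(s) of z with (x * x)
  => ( x * x ) <= 4
stmt 3: z := z * z  -- replace 0 occurrence(s) of z with (z * z)
  => ( x * x ) <= 4
stmt 2: z := z * 6  -- replace 0 occurrence(s) of z with (z * 6)
  => ( x * x ) <= 4
stmt 1: x := 8 - x  -- replace 2 occurrence(s) of x with (8 - x)
  => ( ( 8 - x ) * ( 8 - x ) ) <= 4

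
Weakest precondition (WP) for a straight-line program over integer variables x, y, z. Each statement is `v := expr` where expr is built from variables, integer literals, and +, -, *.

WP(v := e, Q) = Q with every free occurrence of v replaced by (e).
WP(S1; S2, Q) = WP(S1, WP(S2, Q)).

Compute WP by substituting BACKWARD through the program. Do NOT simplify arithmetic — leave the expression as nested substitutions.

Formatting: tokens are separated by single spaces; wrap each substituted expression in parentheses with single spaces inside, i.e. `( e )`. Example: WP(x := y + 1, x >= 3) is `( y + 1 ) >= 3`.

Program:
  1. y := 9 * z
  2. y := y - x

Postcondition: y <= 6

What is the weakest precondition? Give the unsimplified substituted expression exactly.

Answer: ( ( 9 * z ) - x ) <= 6

Derivation:
post: y <= 6
stmt 2: y := y - x  -- replace 1 occurrence(s) of y with (y - x)
  => ( y - x ) <= 6
stmt 1: y := 9 * z  -- replace 1 occurrence(s) of y with (9 * z)
  => ( ( 9 * z ) - x ) <= 6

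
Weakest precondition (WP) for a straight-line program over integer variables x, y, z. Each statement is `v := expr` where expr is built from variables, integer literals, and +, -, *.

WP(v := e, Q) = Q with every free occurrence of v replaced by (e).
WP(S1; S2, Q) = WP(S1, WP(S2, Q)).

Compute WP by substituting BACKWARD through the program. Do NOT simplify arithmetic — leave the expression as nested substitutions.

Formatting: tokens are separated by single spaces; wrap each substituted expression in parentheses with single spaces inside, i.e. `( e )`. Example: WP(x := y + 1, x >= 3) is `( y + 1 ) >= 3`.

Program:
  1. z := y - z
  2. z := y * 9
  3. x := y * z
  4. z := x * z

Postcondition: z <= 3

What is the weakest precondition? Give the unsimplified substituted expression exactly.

Answer: ( ( y * ( y * 9 ) ) * ( y * 9 ) ) <= 3

Derivation:
post: z <= 3
stmt 4: z := x * z  -- replace 1 occurrence(s) of z with (x * z)
  => ( x * z ) <= 3
stmt 3: x := y * z  -- replace 1 occurrence(s) of x with (y * z)
  => ( ( y * z ) * z ) <= 3
stmt 2: z := y * 9  -- replace 2 occurrence(s) of z with (y * 9)
  => ( ( y * ( y * 9 ) ) * ( y * 9 ) ) <= 3
stmt 1: z := y - z  -- replace 0 occurrence(s) of z with (y - z)
  => ( ( y * ( y * 9 ) ) * ( y * 9 ) ) <= 3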